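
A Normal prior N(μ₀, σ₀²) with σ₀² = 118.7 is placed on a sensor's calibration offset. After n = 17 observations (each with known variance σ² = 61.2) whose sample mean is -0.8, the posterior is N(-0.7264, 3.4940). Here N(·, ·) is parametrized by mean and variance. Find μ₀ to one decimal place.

The posterior mean is a precision-weighted average: μ_n = (τ₀μ₀ + τ_data·x̄)/(τ₀+τ_data), with τ₀=1/σ₀² and τ_data=n/σ².
Here τ₀ = 1/118.7 = 0.008425 and τ_data = 17/61.2 = 0.277778, so τ_n = 0.286203.
Rearranging for μ₀: μ₀ = (μ_n·τ_n − τ_data·x̄)/τ₀ = (-0.7264·0.286203 − 0.277778·-0.8) / 0.008425 = 0.014325/0.008425 ≈ 1.7.

μ₀ = 1.7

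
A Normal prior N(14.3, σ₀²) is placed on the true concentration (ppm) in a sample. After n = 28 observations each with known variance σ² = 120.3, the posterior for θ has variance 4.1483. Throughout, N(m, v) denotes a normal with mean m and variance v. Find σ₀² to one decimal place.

For the Normal–Normal model with known σ², precisions add: τ_n = τ₀ + n/σ².
So 1/σ₀² = 1/4.1483 − 28/120.3 = 0.241063 − 0.232751 = 0.008312.
Hence σ₀² = 1/0.008312 ≈ 120.3.

σ₀² = 120.3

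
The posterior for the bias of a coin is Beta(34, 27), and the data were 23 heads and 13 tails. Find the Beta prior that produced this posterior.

Beta(11, 14)

A Beta(α, β) prior with s successes and f failures in binomial data gives a Beta(α+s, β+f) posterior.
Subtract the data counts: 34−23=11, 27−13=14.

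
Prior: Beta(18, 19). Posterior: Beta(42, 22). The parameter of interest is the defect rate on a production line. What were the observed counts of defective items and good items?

A Beta(α, β) prior with s successes and f failures in binomial data gives a Beta(α+s, β+f) posterior.
So s = 42 − 18 = 24 and f = 22 − 19 = 3.

24 defective items and 3 good items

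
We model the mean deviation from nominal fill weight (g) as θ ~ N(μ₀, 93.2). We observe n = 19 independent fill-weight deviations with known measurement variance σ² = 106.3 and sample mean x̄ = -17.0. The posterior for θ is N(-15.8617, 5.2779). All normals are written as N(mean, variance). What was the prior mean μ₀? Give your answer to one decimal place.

μ₀ = 3.1

With known observation variance, the Normal–Normal posterior has precision τ_n = τ₀ + n/σ² and mean μ_n = (τ₀μ₀ + (n/σ²)x̄)/τ_n.
Here τ₀ = 1/93.2 = 0.010730 and τ_data = 19/106.3 = 0.178739, so τ_n = 0.189469.
Rearranging for μ₀: μ₀ = (μ_n·τ_n − τ_data·x̄)/τ₀ = (-15.8617·0.189469 − 0.178739·-17.0) / 0.010730 = 0.033263/0.010730 ≈ 3.1.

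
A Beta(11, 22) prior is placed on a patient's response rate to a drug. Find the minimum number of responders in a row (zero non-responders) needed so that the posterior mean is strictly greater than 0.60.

k = 23

After k responders and 0 non-responders the posterior is Beta(11+k, 22), with mean (11+k)/(11+22+k).
Set (11+k)/(33+k) > 0.60 and solve: k > (0.60·33 − 11)/(1 − 0.60) = 22.000.
The smallest integer exceeding 22.000 is 23, and checking k=23: (34)/(56) = 0.6071 > 0.60.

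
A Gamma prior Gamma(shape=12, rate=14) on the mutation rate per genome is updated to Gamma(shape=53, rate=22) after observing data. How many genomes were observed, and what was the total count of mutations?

n = 8 genomes with total 41 mutations

A Gamma(α, β) prior (rate parametrization) on a Poisson rate with n observations summing to S gives posterior Gamma(α+S, β+n).
Matching: Σxᵢ = 53 − 12 = 41 and n = 22 − 14 = 8.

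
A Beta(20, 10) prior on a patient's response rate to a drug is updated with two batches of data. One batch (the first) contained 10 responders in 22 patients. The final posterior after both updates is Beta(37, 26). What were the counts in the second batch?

Because Beta–binomial updating is additive in the counts, the combined data contributed (α_post−α_prior, β_post−β_prior) successes and failures.
Total across both batches: 37−20=17 responders, 26−10=16 non-responders.
Subtract the first batch: 17−10=7 responders and 16−12=4 non-responders.

7 responders and 4 non-responders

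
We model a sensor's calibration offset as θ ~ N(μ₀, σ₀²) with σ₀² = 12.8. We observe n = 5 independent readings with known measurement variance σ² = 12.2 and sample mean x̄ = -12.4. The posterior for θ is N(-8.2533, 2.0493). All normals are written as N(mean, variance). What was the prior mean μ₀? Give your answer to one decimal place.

μ₀ = 13.5

With known observation variance, the Normal–Normal posterior has precision τ_n = τ₀ + n/σ² and mean μ_n = (τ₀μ₀ + (n/σ²)x̄)/τ_n.
Here τ₀ = 1/12.8 = 0.078125 and τ_data = 5/12.2 = 0.409836, so τ_n = 0.487961.
Rearranging for μ₀: μ₀ = (μ_n·τ_n − τ_data·x̄)/τ₀ = (-8.2533·0.487961 − 0.409836·-12.4) / 0.078125 = 1.054678/0.078125 ≈ 13.5.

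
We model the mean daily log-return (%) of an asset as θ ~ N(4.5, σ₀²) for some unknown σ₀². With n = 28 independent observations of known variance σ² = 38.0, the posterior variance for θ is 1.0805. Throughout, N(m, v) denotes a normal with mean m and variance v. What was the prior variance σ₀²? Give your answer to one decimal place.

Posterior precision equals prior precision plus data precision: 1/σ_n² = 1/σ₀² + n/σ².
So 1/σ₀² = 1/1.0805 − 28/38.0 = 0.925497 − 0.736842 = 0.188655.
Hence σ₀² = 1/0.188655 ≈ 5.3.

σ₀² = 5.3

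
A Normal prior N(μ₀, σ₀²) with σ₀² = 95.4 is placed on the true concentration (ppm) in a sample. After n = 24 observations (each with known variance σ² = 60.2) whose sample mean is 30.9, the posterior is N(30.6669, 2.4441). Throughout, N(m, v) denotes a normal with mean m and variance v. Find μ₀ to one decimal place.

The posterior mean is a precision-weighted average: μ_n = (τ₀μ₀ + τ_data·x̄)/(τ₀+τ_data), with τ₀=1/σ₀² and τ_data=n/σ².
Here τ₀ = 1/95.4 = 0.010482 and τ_data = 24/60.2 = 0.398671, so τ_n = 0.409153.
Rearranging for μ₀: μ₀ = (μ_n·τ_n − τ_data·x̄)/τ₀ = (30.6669·0.409153 − 0.398671·30.9) / 0.010482 = 0.228520/0.010482 ≈ 21.8.

μ₀ = 21.8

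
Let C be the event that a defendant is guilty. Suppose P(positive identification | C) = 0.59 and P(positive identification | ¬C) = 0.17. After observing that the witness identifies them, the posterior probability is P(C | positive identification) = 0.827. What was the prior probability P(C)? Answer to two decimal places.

Bayes' rule in odds form gives O(C|E) = O(C)·[P(E|C)/P(E|¬C)], hence O(C) = O(C|E)/LR.
Posterior odds = 0.827/(1−0.827) = 4.7803. LR = 0.59/0.17 = 3.4706.
Prior odds = 4.7803/3.4706 = 1.3774, so P(C) = 1.3774/(1+1.3774) ≈ 0.58.

P(C) = 0.58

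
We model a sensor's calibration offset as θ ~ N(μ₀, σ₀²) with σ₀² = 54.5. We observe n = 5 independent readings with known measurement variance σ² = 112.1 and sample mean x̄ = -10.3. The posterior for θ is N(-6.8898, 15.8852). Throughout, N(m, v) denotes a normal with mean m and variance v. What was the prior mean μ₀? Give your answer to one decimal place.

μ₀ = 1.4

The posterior mean is a precision-weighted average: μ_n = (τ₀μ₀ + τ_data·x̄)/(τ₀+τ_data), with τ₀=1/σ₀² and τ_data=n/σ².
Here τ₀ = 1/54.5 = 0.018349 and τ_data = 5/112.1 = 0.044603, so τ_n = 0.062952.
Rearranging for μ₀: μ₀ = (μ_n·τ_n − τ_data·x̄)/τ₀ = (-6.8898·0.062952 − 0.044603·-10.3) / 0.018349 = 0.025684/0.018349 ≈ 1.4.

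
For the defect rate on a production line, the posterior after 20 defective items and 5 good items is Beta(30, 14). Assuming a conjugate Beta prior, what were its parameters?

Beta(10, 9)

A Beta(α, β) prior with s successes and f failures in binomial data gives a Beta(α+s, β+f) posterior.
Subtract the data counts: 30−20=10, 14−5=9.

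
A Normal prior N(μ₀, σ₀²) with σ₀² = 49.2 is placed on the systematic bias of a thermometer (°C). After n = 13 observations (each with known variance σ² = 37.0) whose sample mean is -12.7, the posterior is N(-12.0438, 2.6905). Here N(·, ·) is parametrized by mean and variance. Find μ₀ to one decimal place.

With known observation variance, the Normal–Normal posterior has precision τ_n = τ₀ + n/σ² and mean μ_n = (τ₀μ₀ + (n/σ²)x̄)/τ_n.
Here τ₀ = 1/49.2 = 0.020325 and τ_data = 13/37.0 = 0.351351, so τ_n = 0.371676.
Rearranging for μ₀: μ₀ = (μ_n·τ_n − τ_data·x̄)/τ₀ = (-12.0438·0.371676 − 0.351351·-12.7) / 0.020325 = -0.014234/0.020325 ≈ -0.7.

μ₀ = -0.7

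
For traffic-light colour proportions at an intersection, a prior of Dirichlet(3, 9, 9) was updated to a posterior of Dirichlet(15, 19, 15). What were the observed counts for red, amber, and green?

For a Dirichlet(α) prior with multinomial counts c, the posterior is Dirichlet(α + c) componentwise.
Counts are posterior − prior componentwise: 15−3=12, 19−9=10, 15−9=6.

counts (12, 10, 6)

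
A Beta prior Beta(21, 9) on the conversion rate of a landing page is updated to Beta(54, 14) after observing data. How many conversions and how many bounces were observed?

33 conversions and 5 bounces

Beta is conjugate to the binomial likelihood: posterior = Beta(a+s, b+f).
Match parameters: s=54−21=33, f=14−9=5.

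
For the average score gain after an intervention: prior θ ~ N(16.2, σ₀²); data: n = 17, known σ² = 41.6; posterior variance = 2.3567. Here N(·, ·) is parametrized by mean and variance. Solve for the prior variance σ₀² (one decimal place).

Posterior precision equals prior precision plus data precision: 1/σ_n² = 1/σ₀² + n/σ².
So 1/σ₀² = 1/2.3567 − 17/41.6 = 0.424322 − 0.408654 = 0.015668.
Hence σ₀² = 1/0.015668 ≈ 63.8.

σ₀² = 63.8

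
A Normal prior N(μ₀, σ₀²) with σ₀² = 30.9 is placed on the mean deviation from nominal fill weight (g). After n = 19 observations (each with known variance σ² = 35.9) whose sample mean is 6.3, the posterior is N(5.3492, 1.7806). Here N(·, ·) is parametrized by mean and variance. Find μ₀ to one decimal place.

The posterior mean is a precision-weighted average: μ_n = (τ₀μ₀ + τ_data·x̄)/(τ₀+τ_data), with τ₀=1/σ₀² and τ_data=n/σ².
Here τ₀ = 1/30.9 = 0.032362 and τ_data = 19/35.9 = 0.529248, so τ_n = 0.561610.
Rearranging for μ₀: μ₀ = (μ_n·τ_n − τ_data·x̄)/τ₀ = (5.3492·0.561610 − 0.529248·6.3) / 0.032362 = -0.330098/0.032362 ≈ -10.2.

μ₀ = -10.2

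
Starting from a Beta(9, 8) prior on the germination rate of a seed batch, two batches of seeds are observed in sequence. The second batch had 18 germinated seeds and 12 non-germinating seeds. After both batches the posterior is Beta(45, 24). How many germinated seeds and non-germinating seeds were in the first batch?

18 germinated seeds and 4 non-germinating seeds

Because Beta–binomial updating is additive in the counts, the combined data contributed (α_post−α_prior, β_post−β_prior) successes and failures.
Total across both batches: 45−9=36 germinated seeds, 24−8=16 non-germinating seeds.
Subtract the second batch: 36−18=18 germinated seeds and 16−12=4 non-germinating seeds.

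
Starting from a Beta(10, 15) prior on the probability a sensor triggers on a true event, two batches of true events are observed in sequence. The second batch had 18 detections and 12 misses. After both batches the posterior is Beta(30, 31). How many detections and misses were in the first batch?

2 detections and 4 misses

Sequential conjugate updates are equivalent to a single update on the pooled data, so total successes = posterior α − prior α and total failures = posterior β − prior β.
Total across both batches: 30−10=20 detections, 31−15=16 misses.
Subtract the second batch: 20−18=2 detections and 16−12=4 misses.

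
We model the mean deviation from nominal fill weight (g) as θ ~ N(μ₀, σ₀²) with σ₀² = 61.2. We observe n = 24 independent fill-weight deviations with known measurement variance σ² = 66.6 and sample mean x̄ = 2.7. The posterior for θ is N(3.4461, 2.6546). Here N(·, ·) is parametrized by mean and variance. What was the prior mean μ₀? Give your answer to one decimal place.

μ₀ = 19.9

The posterior mean is a precision-weighted average: μ_n = (τ₀μ₀ + τ_data·x̄)/(τ₀+τ_data), with τ₀=1/σ₀² and τ_data=n/σ².
Here τ₀ = 1/61.2 = 0.016340 and τ_data = 24/66.6 = 0.360360, so τ_n = 0.376700.
Rearranging for μ₀: μ₀ = (μ_n·τ_n − τ_data·x̄)/τ₀ = (3.4461·0.376700 − 0.360360·2.7) / 0.016340 = 0.325174/0.016340 ≈ 19.9.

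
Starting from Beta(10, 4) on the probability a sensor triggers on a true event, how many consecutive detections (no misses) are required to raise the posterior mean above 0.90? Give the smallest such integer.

k = 27

After k detections and 0 misses the posterior is Beta(10+k, 4), with mean (10+k)/(10+4+k).
Set (10+k)/(14+k) > 0.90 and solve: k > (0.90·14 − 10)/(1 − 0.90) = 26.000.
The smallest integer exceeding 26.000 is 27.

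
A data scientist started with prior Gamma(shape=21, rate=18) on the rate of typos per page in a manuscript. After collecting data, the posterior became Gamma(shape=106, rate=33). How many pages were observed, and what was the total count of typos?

n = 15 pages with total 85 typos

Gamma–Poisson conjugacy: posterior shape = α + Σxᵢ, posterior rate = β + n.
Matching: Σxᵢ = 106 − 21 = 85 and n = 33 − 18 = 15.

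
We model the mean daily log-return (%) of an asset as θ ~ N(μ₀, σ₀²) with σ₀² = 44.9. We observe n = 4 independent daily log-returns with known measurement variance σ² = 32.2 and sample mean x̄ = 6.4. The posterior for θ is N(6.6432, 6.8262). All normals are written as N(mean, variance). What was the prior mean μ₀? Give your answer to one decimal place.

The posterior mean is a precision-weighted average: μ_n = (τ₀μ₀ + τ_data·x̄)/(τ₀+τ_data), with τ₀=1/σ₀² and τ_data=n/σ².
Here τ₀ = 1/44.9 = 0.022272 and τ_data = 4/32.2 = 0.124224, so τ_n = 0.146496.
Rearranging for μ₀: μ₀ = (μ_n·τ_n − τ_data·x̄)/τ₀ = (6.6432·0.146496 − 0.124224·6.4) / 0.022272 = 0.178169/0.022272 ≈ 8.0.

μ₀ = 8.0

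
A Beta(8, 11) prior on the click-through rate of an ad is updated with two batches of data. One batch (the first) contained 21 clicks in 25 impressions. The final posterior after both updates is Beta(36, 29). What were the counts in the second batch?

Because Beta–binomial updating is additive in the counts, the combined data contributed (α_post−α_prior, β_post−β_prior) successes and failures.
Total across both batches: 36−8=28 clicks, 29−11=18 non-clicks.
Subtract the first batch: 28−21=7 clicks and 18−4=14 non-clicks.

7 clicks and 14 non-clicks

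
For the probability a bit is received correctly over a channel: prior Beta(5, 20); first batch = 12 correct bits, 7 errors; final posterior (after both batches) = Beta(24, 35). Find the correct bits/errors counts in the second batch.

7 correct bits and 8 errors

Sequential conjugate updates are equivalent to a single update on the pooled data, so total successes = posterior α − prior α and total failures = posterior β − prior β.
Total across both batches: 24−5=19 correct bits, 35−20=15 errors.
Subtract the first batch: 19−12=7 correct bits and 15−7=8 errors.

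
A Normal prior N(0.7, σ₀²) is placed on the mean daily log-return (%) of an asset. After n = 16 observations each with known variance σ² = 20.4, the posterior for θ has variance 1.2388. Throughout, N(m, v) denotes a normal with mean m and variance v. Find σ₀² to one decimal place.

Posterior precision equals prior precision plus data precision: 1/σ_n² = 1/σ₀² + n/σ².
So 1/σ₀² = 1/1.2388 − 16/20.4 = 0.807233 − 0.784314 = 0.022919.
Hence σ₀² = 1/0.022919 ≈ 43.6.

σ₀² = 43.6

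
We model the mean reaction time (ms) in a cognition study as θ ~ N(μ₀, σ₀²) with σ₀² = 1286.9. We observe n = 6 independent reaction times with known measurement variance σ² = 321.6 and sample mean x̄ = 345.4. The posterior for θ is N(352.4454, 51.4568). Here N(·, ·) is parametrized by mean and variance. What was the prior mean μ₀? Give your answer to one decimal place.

The posterior mean is a precision-weighted average: μ_n = (τ₀μ₀ + τ_data·x̄)/(τ₀+τ_data), with τ₀=1/σ₀² and τ_data=n/σ².
Here τ₀ = 1/1286.9 = 0.000777 and τ_data = 6/321.6 = 0.018657, so τ_n = 0.019434.
Rearranging for μ₀: μ₀ = (μ_n·τ_n − τ_data·x̄)/τ₀ = (352.4454·0.019434 − 0.018657·345.4) / 0.000777 = 0.405296/0.000777 ≈ 521.6.

μ₀ = 521.6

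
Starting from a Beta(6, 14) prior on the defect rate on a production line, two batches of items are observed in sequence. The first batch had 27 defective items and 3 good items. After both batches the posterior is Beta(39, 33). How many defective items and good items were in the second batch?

Sequential conjugate updates are equivalent to a single update on the pooled data, so total successes = posterior α − prior α and total failures = posterior β − prior β.
Total across both batches: 39−6=33 defective items, 33−14=19 good items.
Subtract the first batch: 33−27=6 defective items and 19−3=16 good items.

6 defective items and 16 good items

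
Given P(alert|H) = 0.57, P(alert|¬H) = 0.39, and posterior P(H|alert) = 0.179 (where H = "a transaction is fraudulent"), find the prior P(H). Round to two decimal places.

P(H) = 0.13

In odds form, posterior odds = prior odds × likelihood ratio, so prior odds = posterior odds ÷ LR.
Posterior odds = 0.179/(1−0.179) = 0.2180. LR = 0.57/0.39 = 1.4615.
Prior odds = 0.2180/1.4615 = 0.1492, so P(H) = 0.1492/(1+0.1492) ≈ 0.13.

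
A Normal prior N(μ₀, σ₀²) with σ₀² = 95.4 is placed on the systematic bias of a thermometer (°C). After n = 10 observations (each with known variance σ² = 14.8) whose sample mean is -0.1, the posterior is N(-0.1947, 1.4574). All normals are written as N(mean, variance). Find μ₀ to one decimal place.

The posterior mean is a precision-weighted average: μ_n = (τ₀μ₀ + τ_data·x̄)/(τ₀+τ_data), with τ₀=1/σ₀² and τ_data=n/σ².
Here τ₀ = 1/95.4 = 0.010482 and τ_data = 10/14.8 = 0.675676, so τ_n = 0.686158.
Rearranging for μ₀: μ₀ = (μ_n·τ_n − τ_data·x̄)/τ₀ = (-0.1947·0.686158 − 0.675676·-0.1) / 0.010482 = -0.066027/0.010482 ≈ -6.3.

μ₀ = -6.3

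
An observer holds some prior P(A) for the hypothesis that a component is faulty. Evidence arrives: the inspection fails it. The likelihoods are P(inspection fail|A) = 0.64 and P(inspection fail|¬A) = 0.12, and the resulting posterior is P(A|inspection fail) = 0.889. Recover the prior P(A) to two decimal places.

Bayes' rule in odds form gives O(A|E) = O(A)·[P(E|A)/P(E|¬A)], hence O(A) = O(A|E)/LR.
Posterior odds = 0.889/(1−0.889) = 8.0090. LR = 0.64/0.12 = 5.3333.
Prior odds = 8.0090/5.3333 = 1.5017, so P(A) = 1.5017/(1+1.5017) ≈ 0.60.

P(A) = 0.60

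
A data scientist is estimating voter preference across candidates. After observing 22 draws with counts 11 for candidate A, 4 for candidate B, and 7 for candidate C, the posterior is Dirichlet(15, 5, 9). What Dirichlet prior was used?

Dirichlet(4, 1, 2)

For a Dirichlet(α) prior with multinomial counts c, the posterior is Dirichlet(α + c) componentwise.
Subtract each count from the matching posterior parameter: 15−11=4, 5−4=1, 9−7=2.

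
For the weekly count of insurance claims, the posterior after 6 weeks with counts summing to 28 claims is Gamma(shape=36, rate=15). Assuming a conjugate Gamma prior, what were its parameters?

A Gamma(α, β) prior (rate parametrization) on a Poisson rate with n observations summing to S gives posterior Gamma(α+S, β+n).
So α = 36 − 28 = 8 and β = 15 − 6 = 9.

Gamma(shape=8, rate=9)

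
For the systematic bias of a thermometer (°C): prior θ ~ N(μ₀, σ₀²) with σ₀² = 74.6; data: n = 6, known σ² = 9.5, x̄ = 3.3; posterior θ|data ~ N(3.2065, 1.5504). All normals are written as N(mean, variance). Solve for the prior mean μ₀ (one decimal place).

The posterior mean is a precision-weighted average: μ_n = (τ₀μ₀ + τ_data·x̄)/(τ₀+τ_data), with τ₀=1/σ₀² and τ_data=n/σ².
Here τ₀ = 1/74.6 = 0.013405 and τ_data = 6/9.5 = 0.631579, so τ_n = 0.644984.
Rearranging for μ₀: μ₀ = (μ_n·τ_n − τ_data·x̄)/τ₀ = (3.2065·0.644984 − 0.631579·3.3) / 0.013405 = -0.016070/0.013405 ≈ -1.2.

μ₀ = -1.2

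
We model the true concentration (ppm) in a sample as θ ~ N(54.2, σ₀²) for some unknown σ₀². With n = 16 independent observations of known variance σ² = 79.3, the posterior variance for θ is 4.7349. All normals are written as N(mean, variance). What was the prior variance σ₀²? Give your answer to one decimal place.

Posterior precision equals prior precision plus data precision: 1/σ_n² = 1/σ₀² + n/σ².
So 1/σ₀² = 1/4.7349 − 16/79.3 = 0.211198 − 0.201765 = 0.009433.
Hence σ₀² = 1/0.009433 ≈ 106.0.

σ₀² = 106.0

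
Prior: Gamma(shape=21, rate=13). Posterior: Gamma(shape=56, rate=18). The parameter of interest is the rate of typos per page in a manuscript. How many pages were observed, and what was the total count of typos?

n = 5 pages with total 35 typos

A Gamma(α, β) prior (rate parametrization) on a Poisson rate with n observations summing to S gives posterior Gamma(α+S, β+n).
Matching: Σxᵢ = 56 − 21 = 35 and n = 18 − 13 = 5.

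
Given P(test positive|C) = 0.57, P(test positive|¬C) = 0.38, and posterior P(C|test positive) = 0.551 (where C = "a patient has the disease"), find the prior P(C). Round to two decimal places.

P(C) = 0.45

Bayes' rule in odds form gives O(C|E) = O(C)·[P(E|C)/P(E|¬C)], hence O(C) = O(C|E)/LR.
Posterior odds = 0.551/(1−0.551) = 1.2272. LR = 0.57/0.38 = 1.5000.
Prior odds = 1.2272/1.5000 = 0.8181, so P(C) = 0.8181/(1+0.8181) ≈ 0.45.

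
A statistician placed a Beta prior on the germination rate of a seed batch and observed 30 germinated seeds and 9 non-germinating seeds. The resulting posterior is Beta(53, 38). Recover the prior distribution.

Beta is conjugate to the binomial likelihood: posterior = Beta(a+s, b+f).
So a = 53 − 30 = 23 and b = 38 − 9 = 29.

Beta(23, 29)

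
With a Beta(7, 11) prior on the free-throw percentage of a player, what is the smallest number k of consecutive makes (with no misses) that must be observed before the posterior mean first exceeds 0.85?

k = 56

After k makes and 0 misses the posterior is Beta(7+k, 11), with mean (7+k)/(7+11+k).
Set (7+k)/(18+k) > 0.85 and solve: k > (0.85·18 − 7)/(1 − 0.85) = 55.333.
The smallest integer exceeding 55.333 is 56, and checking k=56: (63)/(74) = 0.8514 > 0.85.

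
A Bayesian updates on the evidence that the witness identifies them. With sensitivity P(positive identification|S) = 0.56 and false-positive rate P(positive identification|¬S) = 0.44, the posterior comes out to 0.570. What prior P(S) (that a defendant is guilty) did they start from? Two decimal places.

P(S) = 0.51

In odds form, posterior odds = prior odds × likelihood ratio, so prior odds = posterior odds ÷ LR.
Posterior odds = 0.570/(1−0.570) = 1.3256. LR = 0.56/0.44 = 1.2727.
Prior odds = 1.3256/1.2727 = 1.0416, so P(S) = 1.0416/(1+1.0416) ≈ 0.51.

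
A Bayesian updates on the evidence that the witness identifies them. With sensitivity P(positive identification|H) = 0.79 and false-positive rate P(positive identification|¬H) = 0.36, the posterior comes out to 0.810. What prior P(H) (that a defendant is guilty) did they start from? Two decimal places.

P(H) = 0.66

Bayes' rule in odds form gives O(H|E) = O(H)·[P(E|H)/P(E|¬H)], hence O(H) = O(H|E)/LR.
Posterior odds = 0.810/(1−0.810) = 4.2632. LR = 0.79/0.36 = 2.1944.
Prior odds = 4.2632/2.1944 = 1.9428, so P(H) = 1.9428/(1+1.9428) ≈ 0.66.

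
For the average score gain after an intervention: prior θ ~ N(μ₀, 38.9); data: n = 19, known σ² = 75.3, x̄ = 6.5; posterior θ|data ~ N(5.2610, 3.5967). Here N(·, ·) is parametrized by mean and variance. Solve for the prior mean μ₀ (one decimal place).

μ₀ = -6.9

With known observation variance, the Normal–Normal posterior has precision τ_n = τ₀ + n/σ² and mean μ_n = (τ₀μ₀ + (n/σ²)x̄)/τ_n.
Here τ₀ = 1/38.9 = 0.025707 and τ_data = 19/75.3 = 0.252324, so τ_n = 0.278031.
Rearranging for μ₀: μ₀ = (μ_n·τ_n − τ_data·x̄)/τ₀ = (5.2610·0.278031 − 0.252324·6.5) / 0.025707 = -0.177385/0.025707 ≈ -6.9.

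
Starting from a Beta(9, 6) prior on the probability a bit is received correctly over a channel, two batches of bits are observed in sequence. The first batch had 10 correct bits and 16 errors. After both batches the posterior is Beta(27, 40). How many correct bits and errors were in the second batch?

Sequential conjugate updates are equivalent to a single update on the pooled data, so total successes = posterior α − prior α and total failures = posterior β − prior β.
Total across both batches: 27−9=18 correct bits, 40−6=34 errors.
Subtract the first batch: 18−10=8 correct bits and 34−16=18 errors.

8 correct bits and 18 errors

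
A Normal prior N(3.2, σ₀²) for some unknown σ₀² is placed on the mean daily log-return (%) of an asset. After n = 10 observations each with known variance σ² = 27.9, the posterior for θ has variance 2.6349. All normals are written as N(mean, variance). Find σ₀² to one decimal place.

σ₀² = 47.4

Posterior precision equals prior precision plus data precision: 1/σ_n² = 1/σ₀² + n/σ².
So 1/σ₀² = 1/2.6349 − 10/27.9 = 0.379521 − 0.358423 = 0.021098.
Hence σ₀² = 1/0.021098 ≈ 47.4.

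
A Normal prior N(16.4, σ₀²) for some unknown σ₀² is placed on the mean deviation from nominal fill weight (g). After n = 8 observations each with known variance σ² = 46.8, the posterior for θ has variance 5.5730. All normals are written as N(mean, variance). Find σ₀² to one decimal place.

For the Normal–Normal model with known σ², precisions add: τ_n = τ₀ + n/σ².
So 1/σ₀² = 1/5.5730 − 8/46.8 = 0.179437 − 0.170940 = 0.008497.
Hence σ₀² = 1/0.008497 ≈ 117.7.

σ₀² = 117.7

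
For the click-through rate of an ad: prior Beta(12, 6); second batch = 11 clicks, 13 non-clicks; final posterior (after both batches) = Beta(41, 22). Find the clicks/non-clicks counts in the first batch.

18 clicks and 3 non-clicks

Because Beta–binomial updating is additive in the counts, the combined data contributed (α_post−α_prior, β_post−β_prior) successes and failures.
Total across both batches: 41−12=29 clicks, 22−6=16 non-clicks.
Subtract the second batch: 29−11=18 clicks and 16−13=3 non-clicks.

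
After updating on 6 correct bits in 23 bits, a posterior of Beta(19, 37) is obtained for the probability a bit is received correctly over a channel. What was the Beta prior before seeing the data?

A Beta(a, b) prior with s successes and f failures in binomial data gives a Beta(a+s, b+f) posterior.
Subtract the data counts: 19−6=13, 37−17=20.

Beta(13, 20)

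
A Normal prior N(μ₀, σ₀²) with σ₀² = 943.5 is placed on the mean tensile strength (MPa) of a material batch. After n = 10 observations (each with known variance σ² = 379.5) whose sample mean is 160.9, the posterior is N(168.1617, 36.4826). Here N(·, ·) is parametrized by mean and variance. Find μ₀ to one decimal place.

μ₀ = 348.7

With known observation variance, the Normal–Normal posterior has precision τ_n = τ₀ + n/σ² and mean μ_n = (τ₀μ₀ + (n/σ²)x̄)/τ_n.
Here τ₀ = 1/943.5 = 0.001060 and τ_data = 10/379.5 = 0.026350, so τ_n = 0.027410.
Rearranging for μ₀: μ₀ = (μ_n·τ_n − τ_data·x̄)/τ₀ = (168.1617·0.027410 − 0.026350·160.9) / 0.001060 = 0.369597/0.001060 ≈ 348.7.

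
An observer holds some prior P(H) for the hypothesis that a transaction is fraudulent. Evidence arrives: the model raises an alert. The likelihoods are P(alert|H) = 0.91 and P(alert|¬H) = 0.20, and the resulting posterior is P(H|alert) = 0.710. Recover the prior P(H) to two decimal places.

P(H) = 0.35

In odds form, posterior odds = prior odds × likelihood ratio, so prior odds = posterior odds ÷ LR.
Posterior odds = 0.710/(1−0.710) = 2.4483. LR = 0.91/0.20 = 4.5500.
Prior odds = 2.4483/4.5500 = 0.5381, so P(H) = 0.5381/(1+0.5381) ≈ 0.35.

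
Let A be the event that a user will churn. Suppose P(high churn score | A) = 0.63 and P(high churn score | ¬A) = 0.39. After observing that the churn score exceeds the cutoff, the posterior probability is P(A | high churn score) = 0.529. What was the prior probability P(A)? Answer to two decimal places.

In odds form, posterior odds = prior odds × likelihood ratio, so prior odds = posterior odds ÷ LR.
Posterior odds = 0.529/(1−0.529) = 1.1231. LR = 0.63/0.39 = 1.6154.
Prior odds = 1.1231/1.6154 = 0.6952, so P(A) = 0.6952/(1+0.6952) ≈ 0.41.

P(A) = 0.41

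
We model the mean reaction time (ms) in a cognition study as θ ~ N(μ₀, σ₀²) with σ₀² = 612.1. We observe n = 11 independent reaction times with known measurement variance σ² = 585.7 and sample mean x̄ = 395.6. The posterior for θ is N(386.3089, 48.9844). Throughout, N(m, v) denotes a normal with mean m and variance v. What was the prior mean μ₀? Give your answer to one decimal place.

μ₀ = 279.5

The posterior mean is a precision-weighted average: μ_n = (τ₀μ₀ + τ_data·x̄)/(τ₀+τ_data), with τ₀=1/σ₀² and τ_data=n/σ².
Here τ₀ = 1/612.1 = 0.001634 and τ_data = 11/585.7 = 0.018781, so τ_n = 0.020415.
Rearranging for μ₀: μ₀ = (μ_n·τ_n − τ_data·x̄)/τ₀ = (386.3089·0.020415 − 0.018781·395.6) / 0.001634 = 0.456733/0.001634 ≈ 279.5.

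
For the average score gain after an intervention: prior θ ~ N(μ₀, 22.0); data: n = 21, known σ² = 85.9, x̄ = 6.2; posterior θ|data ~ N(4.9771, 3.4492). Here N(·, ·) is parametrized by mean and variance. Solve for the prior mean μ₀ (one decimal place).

The posterior mean is a precision-weighted average: μ_n = (τ₀μ₀ + τ_data·x̄)/(τ₀+τ_data), with τ₀=1/σ₀² and τ_data=n/σ².
Here τ₀ = 1/22.0 = 0.045455 and τ_data = 21/85.9 = 0.244470, so τ_n = 0.289925.
Rearranging for μ₀: μ₀ = (μ_n·τ_n − τ_data·x̄)/τ₀ = (4.9771·0.289925 − 0.244470·6.2) / 0.045455 = -0.072728/0.045455 ≈ -1.6.

μ₀ = -1.6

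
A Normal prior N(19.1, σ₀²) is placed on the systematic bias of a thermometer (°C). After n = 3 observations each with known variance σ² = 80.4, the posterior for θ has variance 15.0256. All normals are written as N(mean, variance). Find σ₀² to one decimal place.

Posterior precision equals prior precision plus data precision: 1/σ_n² = 1/σ₀² + n/σ².
So 1/σ₀² = 1/15.0256 − 3/80.4 = 0.066553 − 0.037313 = 0.029240.
Hence σ₀² = 1/0.029240 ≈ 34.2.

σ₀² = 34.2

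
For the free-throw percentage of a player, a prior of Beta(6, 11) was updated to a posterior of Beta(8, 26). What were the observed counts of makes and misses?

A Beta(a, b) prior with s successes and f failures in binomial data gives a Beta(a+s, b+f) posterior.
So s = 8 − 6 = 2 and f = 26 − 11 = 15.

2 makes and 15 misses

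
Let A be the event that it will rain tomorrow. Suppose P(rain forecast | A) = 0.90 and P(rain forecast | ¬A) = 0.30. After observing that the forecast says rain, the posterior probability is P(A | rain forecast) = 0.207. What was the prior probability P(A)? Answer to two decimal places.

P(A) = 0.08

Bayes' rule in odds form gives O(A|E) = O(A)·[P(E|A)/P(E|¬A)], hence O(A) = O(A|E)/LR.
Posterior odds = 0.207/(1−0.207) = 0.2610. LR = 0.90/0.30 = 3.0000.
Prior odds = 0.2610/3.0000 = 0.0870, so P(A) = 0.0870/(1+0.0870) ≈ 0.08.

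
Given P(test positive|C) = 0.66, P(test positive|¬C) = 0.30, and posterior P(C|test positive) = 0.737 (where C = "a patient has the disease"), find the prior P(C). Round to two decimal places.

P(C) = 0.56

In odds form, posterior odds = prior odds × likelihood ratio, so prior odds = posterior odds ÷ LR.
Posterior odds = 0.737/(1−0.737) = 2.8023. LR = 0.66/0.30 = 2.2000.
Prior odds = 2.8023/2.2000 = 1.2738, so P(C) = 1.2738/(1+1.2738) ≈ 0.56.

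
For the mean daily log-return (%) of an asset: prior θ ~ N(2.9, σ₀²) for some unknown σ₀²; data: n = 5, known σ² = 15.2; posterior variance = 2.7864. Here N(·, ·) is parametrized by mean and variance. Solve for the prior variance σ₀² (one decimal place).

Posterior precision equals prior precision plus data precision: 1/σ_n² = 1/σ₀² + n/σ².
So 1/σ₀² = 1/2.7864 − 5/15.2 = 0.358886 − 0.328947 = 0.029939.
Hence σ₀² = 1/0.029939 ≈ 33.4.

σ₀² = 33.4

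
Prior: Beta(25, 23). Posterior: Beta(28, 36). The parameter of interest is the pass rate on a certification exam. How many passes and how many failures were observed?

3 passes and 13 failures

A Beta(a, b) prior with s successes and f failures in binomial data gives a Beta(a+s, b+f) posterior.
So s = 28 − 25 = 3 and f = 36 − 23 = 13.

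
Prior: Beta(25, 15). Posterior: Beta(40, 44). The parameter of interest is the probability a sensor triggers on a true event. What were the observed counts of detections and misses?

15 detections and 29 misses

Under Beta–binomial conjugacy the posterior parameters are (a+s, b+f).
So s = 40 − 25 = 15 and f = 44 − 15 = 29.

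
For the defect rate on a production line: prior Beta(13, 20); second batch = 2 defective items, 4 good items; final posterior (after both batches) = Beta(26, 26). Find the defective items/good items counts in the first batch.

Because Beta–binomial updating is additive in the counts, the combined data contributed (α_post−α_prior, β_post−β_prior) successes and failures.
Total across both batches: 26−13=13 defective items, 26−20=6 good items.
Subtract the second batch: 13−2=11 defective items and 6−4=2 good items.

11 defective items and 2 good items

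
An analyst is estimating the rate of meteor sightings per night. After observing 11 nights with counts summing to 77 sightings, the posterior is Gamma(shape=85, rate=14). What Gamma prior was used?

A Gamma(α, β) prior (rate parametrization) on a Poisson rate with n observations summing to S gives posterior Gamma(α+S, β+n).
So α = 85 − 77 = 8 and β = 14 − 11 = 3.

Gamma(shape=8, rate=3)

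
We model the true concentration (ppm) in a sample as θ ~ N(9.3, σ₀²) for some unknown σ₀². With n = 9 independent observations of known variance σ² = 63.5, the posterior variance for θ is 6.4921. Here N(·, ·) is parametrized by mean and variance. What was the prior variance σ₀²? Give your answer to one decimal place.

σ₀² = 81.3

For the Normal–Normal model with known σ², precisions add: τ_n = τ₀ + n/σ².
So 1/σ₀² = 1/6.4921 − 9/63.5 = 0.154033 − 0.141732 = 0.012301.
Hence σ₀² = 1/0.012301 ≈ 81.3.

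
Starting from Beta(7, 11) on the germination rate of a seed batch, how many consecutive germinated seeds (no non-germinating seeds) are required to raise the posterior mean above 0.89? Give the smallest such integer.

k = 83

After k germinated seeds and 0 non-germinating seeds the posterior is Beta(7+k, 11), with mean (7+k)/(7+11+k).
Set (7+k)/(18+k) > 0.89 and solve: k > (0.89·18 − 7)/(1 − 0.89) = 82.000.
The smallest integer exceeding 82.000 is 83.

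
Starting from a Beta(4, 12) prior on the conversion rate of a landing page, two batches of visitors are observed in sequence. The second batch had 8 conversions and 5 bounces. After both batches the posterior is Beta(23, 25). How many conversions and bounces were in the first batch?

Because Beta–binomial updating is additive in the counts, the combined data contributed (α_post−α_prior, β_post−β_prior) successes and failures.
Total across both batches: 23−4=19 conversions, 25−12=13 bounces.
Subtract the second batch: 19−8=11 conversions and 13−5=8 bounces.

11 conversions and 8 bounces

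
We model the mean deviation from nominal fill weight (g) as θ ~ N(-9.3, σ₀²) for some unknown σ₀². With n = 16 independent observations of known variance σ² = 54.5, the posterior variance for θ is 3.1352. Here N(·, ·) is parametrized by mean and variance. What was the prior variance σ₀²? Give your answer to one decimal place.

Posterior precision equals prior precision plus data precision: 1/σ_n² = 1/σ₀² + n/σ².
So 1/σ₀² = 1/3.1352 − 16/54.5 = 0.318959 − 0.293578 = 0.025381.
Hence σ₀² = 1/0.025381 ≈ 39.4.

σ₀² = 39.4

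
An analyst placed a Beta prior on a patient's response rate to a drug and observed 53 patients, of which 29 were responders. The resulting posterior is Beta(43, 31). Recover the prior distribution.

Beta(14, 7)

Under Beta–binomial conjugacy the posterior parameters are (a+s, b+f).
So a = 43 − 29 = 14 and b = 31 − 24 = 7.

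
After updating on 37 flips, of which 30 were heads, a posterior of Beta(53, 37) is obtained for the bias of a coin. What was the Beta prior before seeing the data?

Beta is conjugate to the binomial likelihood: posterior = Beta(a+s, b+f).
Subtract the data counts: 53−30=23, 37−7=30.

Beta(23, 30)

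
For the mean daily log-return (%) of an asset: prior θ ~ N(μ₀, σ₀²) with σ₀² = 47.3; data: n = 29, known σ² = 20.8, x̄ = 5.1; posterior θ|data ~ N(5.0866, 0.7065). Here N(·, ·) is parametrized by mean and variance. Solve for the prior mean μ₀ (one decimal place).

The posterior mean is a precision-weighted average: μ_n = (τ₀μ₀ + τ_data·x̄)/(τ₀+τ_data), with τ₀=1/σ₀² and τ_data=n/σ².
Here τ₀ = 1/47.3 = 0.021142 and τ_data = 29/20.8 = 1.394231, so τ_n = 1.415373.
Rearranging for μ₀: μ₀ = (μ_n·τ_n − τ_data·x̄)/τ₀ = (5.0866·1.415373 − 1.394231·5.1) / 0.021142 = 0.088858/0.021142 ≈ 4.2.

μ₀ = 4.2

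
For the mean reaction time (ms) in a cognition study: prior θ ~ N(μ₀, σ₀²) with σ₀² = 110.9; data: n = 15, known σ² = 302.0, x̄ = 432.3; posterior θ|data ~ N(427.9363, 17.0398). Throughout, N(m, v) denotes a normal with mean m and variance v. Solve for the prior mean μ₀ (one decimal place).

μ₀ = 403.9

The posterior mean is a precision-weighted average: μ_n = (τ₀μ₀ + τ_data·x̄)/(τ₀+τ_data), with τ₀=1/σ₀² and τ_data=n/σ².
Here τ₀ = 1/110.9 = 0.009017 and τ_data = 15/302.0 = 0.049669, so τ_n = 0.058686.
Rearranging for μ₀: μ₀ = (μ_n·τ_n − τ_data·x̄)/τ₀ = (427.9363·0.058686 − 0.049669·432.3) / 0.009017 = 3.641961/0.009017 ≈ 403.9.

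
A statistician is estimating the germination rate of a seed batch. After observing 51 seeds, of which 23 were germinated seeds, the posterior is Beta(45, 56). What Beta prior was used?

Beta(22, 28)

Under Beta–binomial conjugacy the posterior parameters are (a+s, b+f).
So a = 45 − 23 = 22 and b = 56 − 28 = 28.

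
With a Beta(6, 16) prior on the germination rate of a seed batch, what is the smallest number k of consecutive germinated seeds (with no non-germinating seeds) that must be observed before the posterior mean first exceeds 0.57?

After k germinated seeds and 0 non-germinating seeds the posterior is Beta(6+k, 16), with mean (6+k)/(6+16+k).
Set (6+k)/(22+k) > 0.57 and solve: k > (0.57·22 − 6)/(1 − 0.57) = 15.209.
The smallest integer exceeding 15.209 is 16.

k = 16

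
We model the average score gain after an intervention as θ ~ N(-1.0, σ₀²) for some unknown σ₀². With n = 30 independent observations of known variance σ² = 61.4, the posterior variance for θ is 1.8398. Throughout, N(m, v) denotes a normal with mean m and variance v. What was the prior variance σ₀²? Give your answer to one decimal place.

σ₀² = 18.2

Posterior precision equals prior precision plus data precision: 1/σ_n² = 1/σ₀² + n/σ².
So 1/σ₀² = 1/1.8398 − 30/61.4 = 0.543537 − 0.488599 = 0.054938.
Hence σ₀² = 1/0.054938 ≈ 18.2.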